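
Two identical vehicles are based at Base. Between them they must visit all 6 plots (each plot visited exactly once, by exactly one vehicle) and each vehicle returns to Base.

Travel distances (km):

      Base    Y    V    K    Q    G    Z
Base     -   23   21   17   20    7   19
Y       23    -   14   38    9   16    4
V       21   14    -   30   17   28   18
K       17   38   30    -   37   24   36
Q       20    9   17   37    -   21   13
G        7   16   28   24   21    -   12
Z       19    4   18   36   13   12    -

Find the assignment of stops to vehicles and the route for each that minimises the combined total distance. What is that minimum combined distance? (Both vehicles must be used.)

Minimum combined distance: 104 km.

There are 2^5 − 1 = 31 ways to divide the 6 stops into two non-empty groups. For each, the best each vehicle can do is its own shortest tour through its group:
  {Y} + {V, K, Q, G, Z}: 46 + 96 = 142
  {V} + {Y, K, Q, G, Z}: 42 + 86 = 128
  {Y, V} + {K, Q, G, Z}: 58 + 86 = 144
  {K} + {Y, V, Q, G, Z}: 34 + 70 = 104
  {Y, K} + {V, Q, G, Z}: 78 + 70 = 148
  {V, K} + {Y, Q, G, Z}: 68 + 52 = 120
  … (31 splits in total)
Best: vehicle 1 Base → K → Base = 34; vehicle 2 Base → V → Q → Y → Z → G → Base = 70; combined 104.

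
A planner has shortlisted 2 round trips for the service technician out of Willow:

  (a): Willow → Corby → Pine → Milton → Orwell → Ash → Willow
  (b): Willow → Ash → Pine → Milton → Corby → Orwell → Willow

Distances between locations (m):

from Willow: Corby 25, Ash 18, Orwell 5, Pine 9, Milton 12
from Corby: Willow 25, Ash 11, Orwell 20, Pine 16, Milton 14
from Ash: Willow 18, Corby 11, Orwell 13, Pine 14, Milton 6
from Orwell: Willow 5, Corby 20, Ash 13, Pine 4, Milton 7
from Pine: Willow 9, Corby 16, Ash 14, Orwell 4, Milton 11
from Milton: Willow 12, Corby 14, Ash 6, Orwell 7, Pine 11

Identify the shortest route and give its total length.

(a): 25 + 16 + 11 + 7 + 13 + 18 = 90
(b): 18 + 14 + 11 + 14 + 20 + 5 = 82

82 m — (b) is the shortest.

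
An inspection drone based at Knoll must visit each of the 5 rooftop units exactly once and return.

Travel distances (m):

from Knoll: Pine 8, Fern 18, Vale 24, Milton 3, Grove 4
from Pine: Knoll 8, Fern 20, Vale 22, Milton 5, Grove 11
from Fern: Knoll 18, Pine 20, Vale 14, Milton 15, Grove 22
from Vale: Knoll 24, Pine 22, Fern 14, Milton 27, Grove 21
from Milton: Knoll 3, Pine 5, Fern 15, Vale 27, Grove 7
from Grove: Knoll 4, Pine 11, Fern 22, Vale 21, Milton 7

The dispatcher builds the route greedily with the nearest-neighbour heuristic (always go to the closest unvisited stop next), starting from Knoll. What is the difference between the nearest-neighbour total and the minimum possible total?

Excess over optimum: 5 m.

From Knoll: Milton=3, Grove=4, Pine=8, Fern=18, Vale=24 → choose Milton (3).
From Milton: Pine=5, Grove=7, Fern=15, Vale=27 → choose Pine (5).
From Pine: Grove=11, Fern=20, Vale=22 → choose Grove (11).
From Grove: Vale=21, Fern=22 → choose Vale (21).
From Vale: Fern=14 → choose Fern (14).
NN route Knoll → Milton → Pine → Grove → Vale → Fern → Knoll costs 72.
Optimal: Knoll → Pine → Milton → Fern → Vale → Grove → Knoll costs 67 (by enumerating all 60 distinct tours).
Excess = 72 − 67 = 5.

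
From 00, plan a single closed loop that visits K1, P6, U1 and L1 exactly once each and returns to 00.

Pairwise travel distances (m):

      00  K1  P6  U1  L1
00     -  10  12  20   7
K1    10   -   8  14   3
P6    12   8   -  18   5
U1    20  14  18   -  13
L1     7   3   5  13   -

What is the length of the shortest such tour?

Minimum total distance: 54 m.

There are 12 distinct closed tours to check (reversals are equivalent).
00 → K1 → P6 → U1 → L1 → 00: 10+8+18+13+7 = 56
00 → K1 → P6 → L1 → U1 → 00: 10+8+5+13+20 = 56
00 → K1 → U1 → P6 → L1 → 00: 10+14+18+5+7 = 54
00 → K1 → U1 → L1 → P6 → 00: 10+14+13+5+12 = 54
00 → K1 → L1 → P6 → U1 → 00: 10+3+5+18+20 = 56
00 → K1 → L1 → U1 → P6 → 00: 10+3+13+18+12 = 56
00 → P6 → K1 → U1 → L1 → 00: 12+8+14+13+7 = 54
00 → P6 → K1 → L1 → U1 → 00: 12+8+3+13+20 = 56
00 → P6 → U1 → K1 → L1 → 00: 12+18+14+3+7 = 54
00 → P6 → L1 → K1 → U1 → 00: 12+5+3+14+20 = 54
00 → U1 → K1 → P6 → L1 → 00: 20+14+8+5+7 = 54
00 → U1 → P6 → K1 → L1 → 00: 20+18+8+3+7 = 56
The minimum is 54.
One optimal route: 00 → K1 → U1 → P6 → L1 → 00 (or its reverse).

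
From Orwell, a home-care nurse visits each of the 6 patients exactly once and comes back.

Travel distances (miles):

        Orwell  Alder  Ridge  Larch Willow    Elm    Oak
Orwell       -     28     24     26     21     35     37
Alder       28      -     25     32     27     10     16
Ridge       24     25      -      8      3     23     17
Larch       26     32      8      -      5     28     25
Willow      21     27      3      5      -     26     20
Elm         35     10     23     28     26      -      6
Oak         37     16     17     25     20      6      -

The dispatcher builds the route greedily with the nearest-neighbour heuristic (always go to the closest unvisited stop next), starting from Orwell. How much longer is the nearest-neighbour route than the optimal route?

6 miles longer than the optimal tour.

From Orwell: Willow=21, Ridge=24, Larch=26, Alder=28, Elm=35, Oak=37 → choose Willow (21).
From Willow: Ridge=3, Larch=5, Oak=20, Elm=26, Alder=27 → choose Ridge (3).
From Ridge: Larch=8, Oak=17, Elm=23, Alder=25 → choose Larch (8).
From Larch: Oak=25, Elm=28, Alder=32 → choose Oak (25).
From Oak: Elm=6, Alder=16 → choose Elm (6).
From Elm: Alder=10 → choose Alder (10).
NN route Orwell → Willow → Ridge → Larch → Oak → Elm → Alder → Orwell costs 101.
Optimal: Orwell → Alder → Elm → Oak → Ridge → Larch → Willow → Orwell costs 95 (by enumerating all 360 distinct tours).
Excess = 101 − 95 = 6.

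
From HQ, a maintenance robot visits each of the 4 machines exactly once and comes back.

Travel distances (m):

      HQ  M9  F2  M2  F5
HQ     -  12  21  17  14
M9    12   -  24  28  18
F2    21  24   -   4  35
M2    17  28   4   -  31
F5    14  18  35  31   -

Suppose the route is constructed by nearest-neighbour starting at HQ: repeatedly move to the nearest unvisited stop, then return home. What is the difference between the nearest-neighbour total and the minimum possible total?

Excess over optimum: 9 m.

From HQ: M9=12, F5=14, M2=17, F2=21 → choose M9 (12).
From M9: F5=18, F2=24, M2=28 → choose F5 (18).
From F5: M2=31, F2=35 → choose M2 (31).
From M2: F2=4 → choose F2 (4).
NN route HQ → M9 → F5 → M2 → F2 → HQ costs 86.
Optimal: HQ → M2 → F2 → M9 → F5 → HQ costs 77 (by enumerating all 12 distinct tours).
Excess = 86 − 77 = 9.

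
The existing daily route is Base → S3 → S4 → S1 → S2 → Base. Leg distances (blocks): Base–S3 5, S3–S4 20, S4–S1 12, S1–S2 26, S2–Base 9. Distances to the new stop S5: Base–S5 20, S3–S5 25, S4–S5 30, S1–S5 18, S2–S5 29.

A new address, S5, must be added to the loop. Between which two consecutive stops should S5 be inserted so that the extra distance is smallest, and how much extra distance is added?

Insertion cost between consecutive stops i–j is d(i,S5) + d(S5,j) − d(i,j):
  between Base and S3: 20 + 25 − 5 = 40
  between S3 and S4: 25 + 30 − 20 = 35
  between S4 and S1: 30 + 18 − 12 = 36
  between S1 and S2: 18 + 29 − 26 = 21
  between S2 and Base: 29 + 20 − 9 = 40
Cheapest insertion is between S1 and S2, adding 21.
New total = 72 + 21 = 93.

Adding 21 blocks by placing S5 on the S1–S2 leg.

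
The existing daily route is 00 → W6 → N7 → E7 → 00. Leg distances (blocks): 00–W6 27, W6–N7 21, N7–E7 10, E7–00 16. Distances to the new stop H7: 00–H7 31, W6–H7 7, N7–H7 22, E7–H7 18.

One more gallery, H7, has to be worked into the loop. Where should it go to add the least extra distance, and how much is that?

Insertion cost between consecutive stops i–j is d(i,H7) + d(H7,j) − d(i,j):
  between 00 and W6: 31 + 7 − 27 = 11
  between W6 and N7: 7 + 22 − 21 = 8
  between N7 and E7: 22 + 18 − 10 = 30
  between E7 and 00: 18 + 31 − 16 = 33
Cheapest insertion is between W6 and N7, adding 8.
New total = 74 + 8 = 82.

Minimum extra distance: 8 blocks, inserting H7 between W6 and N7.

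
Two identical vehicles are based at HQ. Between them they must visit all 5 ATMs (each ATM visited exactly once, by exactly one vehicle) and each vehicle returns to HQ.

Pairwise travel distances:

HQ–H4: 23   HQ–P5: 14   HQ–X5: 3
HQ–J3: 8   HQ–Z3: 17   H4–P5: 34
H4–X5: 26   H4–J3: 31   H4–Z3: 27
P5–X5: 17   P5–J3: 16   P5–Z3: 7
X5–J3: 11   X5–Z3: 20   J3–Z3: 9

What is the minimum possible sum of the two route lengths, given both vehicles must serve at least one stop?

Try each way of splitting the stops between the two vehicles (each non-empty) and, for each split, find the best tour for each vehicle:
  {H4} + {P5, X5, J3, Z3}: 46 + 44 = 90
  {P5} + {H4, X5, J3, Z3}: 28 + 73 = 101
  {H4, P5} + {X5, J3, Z3}: 71 + 40 = 111
  {X5} + {H4, P5, J3, Z3}: 6 + 81 = 87
  {H4, X5} + {P5, J3, Z3}: 52 + 38 = 90
  {P5, X5} + {H4, J3, Z3}: 34 + 67 = 101
  … (15 splits in total)
Best: vehicle 1 HQ → X5 → HQ = 6; vehicle 2 HQ → H4 → P5 → Z3 → J3 → HQ = 81; combined 87.

87 — the smallest possible combined total.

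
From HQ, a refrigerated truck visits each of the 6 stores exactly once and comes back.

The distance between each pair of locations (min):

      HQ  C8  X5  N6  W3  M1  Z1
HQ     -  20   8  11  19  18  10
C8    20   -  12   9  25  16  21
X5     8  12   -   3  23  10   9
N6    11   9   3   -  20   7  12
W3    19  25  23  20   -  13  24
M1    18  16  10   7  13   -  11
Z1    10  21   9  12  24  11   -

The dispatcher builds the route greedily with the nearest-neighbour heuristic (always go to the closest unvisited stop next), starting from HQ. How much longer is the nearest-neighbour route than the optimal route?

Excess over optimum: 15 min.

From HQ: X5=8, Z1=10, N6=11, M1=18, W3=19, C8=20 → choose X5 (8).
From X5: N6=3, Z1=9, M1=10, C8=12, W3=23 → choose N6 (3).
From N6: M1=7, C8=9, Z1=12, W3=20 → choose M1 (7).
From M1: Z1=11, W3=13, C8=16 → choose Z1 (11).
From Z1: C8=21, W3=24 → choose C8 (21).
From C8: W3=25 → choose W3 (25).
NN route HQ → X5 → N6 → M1 → Z1 → C8 → W3 → HQ costs 94.
Optimal: HQ → X5 → N6 → C8 → W3 → M1 → Z1 → HQ costs 79 (by enumerating all 360 distinct tours).
Excess = 94 − 79 = 15.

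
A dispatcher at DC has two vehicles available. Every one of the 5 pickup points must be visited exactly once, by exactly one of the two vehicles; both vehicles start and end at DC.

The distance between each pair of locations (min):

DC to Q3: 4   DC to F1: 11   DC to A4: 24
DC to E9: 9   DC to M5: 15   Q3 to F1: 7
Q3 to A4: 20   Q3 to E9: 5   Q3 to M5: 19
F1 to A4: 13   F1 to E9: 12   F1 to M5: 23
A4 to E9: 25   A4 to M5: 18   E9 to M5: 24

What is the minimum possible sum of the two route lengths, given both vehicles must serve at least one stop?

There are 2^4 − 1 = 15 ways to divide the 5 stops into two non-empty groups. For each, the best each vehicle can do is its own shortest tour through its group:
  {Q3} + {F1, A4, E9, M5}: 8 + 67 = 75
  {F1} + {Q3, A4, E9, M5}: 22 + 67 = 89
  {Q3, F1} + {A4, E9, M5}: 22 + 67 = 89
  {A4} + {Q3, F1, E9, M5}: 48 + 59 = 107
  {Q3, A4} + {F1, E9, M5}: 48 + 59 = 107
  {F1, A4} + {Q3, E9, M5}: 48 + 48 = 96
  … (15 splits in total)
Best: vehicle 1 DC → Q3 → DC = 8; vehicle 2 DC → E9 → F1 → A4 → M5 → DC = 67; combined 75.

75 min — the smallest possible combined total.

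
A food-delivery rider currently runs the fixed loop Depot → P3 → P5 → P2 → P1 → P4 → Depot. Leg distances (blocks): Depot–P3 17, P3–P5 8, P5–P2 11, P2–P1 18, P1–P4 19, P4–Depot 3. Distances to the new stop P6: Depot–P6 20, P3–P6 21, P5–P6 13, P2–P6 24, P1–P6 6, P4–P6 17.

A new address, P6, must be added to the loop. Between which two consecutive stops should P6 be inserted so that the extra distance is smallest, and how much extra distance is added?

Insertion cost between consecutive stops i–j is d(i,P6) + d(P6,j) − d(i,j):
  between Depot and P3: 20 + 21 − 17 = 24
  between P3 and P5: 21 + 13 − 8 = 26
  between P5 and P2: 13 + 24 − 11 = 26
  between P2 and P1: 24 + 6 − 18 = 12
  between P1 and P4: 6 + 17 − 19 = 4
  between P4 and Depot: 17 + 20 − 3 = 34
Cheapest insertion is between P1 and P4, adding 4.
New total = 76 + 4 = 80.

+4 blocks — insert P6 between P1 and P4.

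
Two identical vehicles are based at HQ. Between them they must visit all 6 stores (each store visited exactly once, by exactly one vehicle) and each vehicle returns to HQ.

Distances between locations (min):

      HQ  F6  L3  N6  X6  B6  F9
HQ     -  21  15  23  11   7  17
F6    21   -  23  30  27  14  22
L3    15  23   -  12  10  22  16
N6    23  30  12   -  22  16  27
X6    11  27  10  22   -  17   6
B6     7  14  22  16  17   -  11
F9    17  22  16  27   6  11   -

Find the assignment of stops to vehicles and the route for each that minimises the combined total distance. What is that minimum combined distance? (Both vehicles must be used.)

Minimum combined distance: 108 min.

Try each way of splitting the stops between the two vehicles (each non-empty) and, for each split, find the best tour for each vehicle:
  {F6} + {L3, N6, X6, B6, F9}: 42 + 68 = 110
  {L3} + {F6, N6, X6, B6, F9}: 30 + 92 = 122
  {F6, L3} + {N6, X6, B6, F9}: 59 + 67 = 126
  {N6} + {F6, L3, X6, B6, F9}: 46 + 74 = 120
  {F6, N6} + {L3, X6, B6, F9}: 74 + 49 = 123
  {L3, N6} + {F6, X6, B6, F9}: 50 + 60 = 110
  … (31 splits in total)
  {B6} + {F6, L3, N6, X6, F9}: 14 + 94 = 108  ← best
Best: vehicle 1 HQ → B6 → HQ = 14; vehicle 2 HQ → F6 → F9 → X6 → L3 → N6 → HQ = 94; combined 108.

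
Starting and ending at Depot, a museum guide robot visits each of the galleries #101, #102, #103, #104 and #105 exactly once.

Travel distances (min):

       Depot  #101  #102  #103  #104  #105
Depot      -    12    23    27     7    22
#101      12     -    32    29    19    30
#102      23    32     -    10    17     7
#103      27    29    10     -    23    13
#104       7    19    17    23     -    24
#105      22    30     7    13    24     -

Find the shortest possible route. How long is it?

85 min — the shortest possible round trip.

There are 60 distinct closed tours to check (reversals are equivalent).
Depot → #101 → #102 → #103 → #104 → #105 → Depot: 12+32+10+23+24+22 = 123
Depot → #101 → #102 → #103 → #105 → #104 → Depot: 12+32+10+13+24+7 = 98
Depot → #101 → #102 → #104 → #103 → #105 → Depot: 12+32+17+23+13+22 = 119
Depot → #101 → #102 → #104 → #105 → #103 → Depot: 12+32+17+24+13+27 = 125
Depot → #101 → #102 → #105 → #103 → #104 → Depot: 12+32+7+13+23+7 = 94
Depot → #101 → #102 → #105 → #104 → #103 → Depot: 12+32+7+24+23+27 = 125
Depot → #101 → #103 → #102 → #104 → #105 → Depot: 12+29+10+17+24+22 = 114
Depot → #101 → #103 → #102 → #105 → #104 → Depot: 12+29+10+7+24+7 = 89
Depot → #101 → #103 → #104 → #102 → #105 → Depot: 12+29+23+17+7+22 = 110
Depot → #101 → #103 → #104 → #105 → #102 → Depot: 12+29+23+24+7+23 = 118
Depot → #101 → #103 → #105 → #102 → #104 → Depot: 12+29+13+7+17+7 = 85
Depot → #101 → #103 → #105 → #104 → #102 → Depot: 12+29+13+24+17+23 = 118
Depot → #101 → #104 → #102 → #103 → #105 → Depot: 12+19+17+10+13+22 = 93
Depot → #101 → #104 → #102 → #105 → #103 → Depot: 12+19+17+7+13+27 = 95
… (46 more)
The minimum is 85.
One optimal route: Depot → #101 → #103 → #105 → #102 → #104 → Depot (or its reverse).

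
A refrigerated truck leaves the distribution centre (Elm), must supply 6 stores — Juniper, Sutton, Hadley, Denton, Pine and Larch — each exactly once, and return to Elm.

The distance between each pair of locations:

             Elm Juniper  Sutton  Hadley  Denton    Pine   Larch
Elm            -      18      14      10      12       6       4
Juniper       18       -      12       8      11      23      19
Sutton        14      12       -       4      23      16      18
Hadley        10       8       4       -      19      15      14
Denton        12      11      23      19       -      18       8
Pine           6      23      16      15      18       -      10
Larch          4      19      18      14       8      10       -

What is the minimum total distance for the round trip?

57 — the shortest possible round trip.

Elm → Juniper → Sutton → Hadley → Denton → Pine → Larch → Elm: 18+12+4+19+18+10+4 = 85
Elm → Juniper → Sutton → Hadley → Denton → Larch → Pine → Elm: 18+12+4+19+8+10+6 = 77
Elm → Juniper → Sutton → Hadley → Pine → Denton → Larch → Elm: 18+12+4+15+18+8+4 = 79
Elm → Juniper → Sutton → Hadley → Pine → Larch → Denton → Elm: 18+12+4+15+10+8+12 = 79
Elm → Juniper → Sutton → Hadley → Larch → Denton → Pine → Elm: 18+12+4+14+8+18+6 = 80
Elm → Juniper → Sutton → Hadley → Larch → Pine → Denton → Elm: 18+12+4+14+10+18+12 = 88
Elm → Juniper → Sutton → Denton → Hadley → Pine → Larch → Elm: 18+12+23+19+15+10+4 = 101
Elm → Juniper → Sutton → Denton → Hadley → Larch → Pine → Elm: 18+12+23+19+14+10+6 = 102
… (352 more)
Elm → Pine → Sutton → Hadley → Juniper → Denton → Larch → Elm: 6+16+4+8+11+8+4 = 57  ← best
The minimum is 57.
One optimal route: Elm → Pine → Sutton → Hadley → Juniper → Denton → Larch → Elm (or its reverse).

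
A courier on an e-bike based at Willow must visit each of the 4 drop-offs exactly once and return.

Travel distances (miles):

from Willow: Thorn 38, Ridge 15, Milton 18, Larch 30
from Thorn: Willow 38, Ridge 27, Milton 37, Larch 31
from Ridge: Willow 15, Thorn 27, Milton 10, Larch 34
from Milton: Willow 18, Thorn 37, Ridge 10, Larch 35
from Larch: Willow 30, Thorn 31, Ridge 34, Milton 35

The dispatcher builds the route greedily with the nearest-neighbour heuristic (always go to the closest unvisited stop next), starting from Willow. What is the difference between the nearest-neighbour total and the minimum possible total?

13 miles longer than the optimal tour.

Willow: Ridge=15, Milton=18, Larch=30, Thorn=38 ⇒ Ridge
Ridge: Milton=10, Thorn=27, Larch=34 ⇒ Milton
Milton: Larch=35, Thorn=37 ⇒ Larch
Larch: Thorn=31 ⇒ Thorn
NN route Willow → Ridge → Milton → Larch → Thorn → Willow costs 129.
Optimal: Willow → Milton → Ridge → Thorn → Larch → Willow costs 116 (by enumerating all 12 distinct tours).
Excess = 129 − 116 = 13.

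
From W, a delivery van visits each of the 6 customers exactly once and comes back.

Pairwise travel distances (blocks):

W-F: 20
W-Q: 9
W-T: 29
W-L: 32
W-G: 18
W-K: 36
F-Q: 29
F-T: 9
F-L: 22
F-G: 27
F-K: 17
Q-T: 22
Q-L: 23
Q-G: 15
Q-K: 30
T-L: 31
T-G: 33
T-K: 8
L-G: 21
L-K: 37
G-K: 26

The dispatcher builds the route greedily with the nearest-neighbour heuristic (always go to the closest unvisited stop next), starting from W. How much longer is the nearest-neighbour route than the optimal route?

W: Q=9, G=18, F=20, T=29, L=32, K=36 ⇒ Q
Q: G=15, T=22, L=23, F=29, K=30 ⇒ G
G: L=21, K=26, F=27, T=33 ⇒ L
L: F=22, T=31, K=37 ⇒ F
F: T=9, K=17 ⇒ T
T: K=8 ⇒ K
NN route W → Q → G → L → F → T → K → W costs 120.
Optimal: W → Q → L → F → T → K → G → W costs 115 (by enumerating all 360 distinct tours).
Excess = 120 − 115 = 5.

Excess over optimum: 5 blocks.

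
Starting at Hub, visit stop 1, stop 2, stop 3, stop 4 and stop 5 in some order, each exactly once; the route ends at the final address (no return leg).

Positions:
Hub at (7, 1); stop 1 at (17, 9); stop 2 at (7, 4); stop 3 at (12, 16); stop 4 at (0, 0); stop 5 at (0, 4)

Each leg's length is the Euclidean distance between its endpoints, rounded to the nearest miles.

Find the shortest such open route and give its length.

Shortest open route: 38 miles.

There are 5! = 120 possible orderings.
Hub → stop 1 → stop 2 → stop 3 → stop 4 → stop 5: 13+11+13+20+4 = 61
Hub → stop 1 → stop 2 → stop 3 → stop 5 → stop 4: 13+11+13+17+4 = 58
Hub → stop 1 → stop 2 → stop 4 → stop 3 → stop 5: 13+11+8+20+17 = 69
Hub → stop 1 → stop 2 → stop 4 → stop 5 → stop 3: 13+11+8+4+17 = 53
Hub → stop 1 → stop 2 → stop 5 → stop 3 → stop 4: 13+11+7+17+20 = 68
Hub → stop 1 → stop 2 → stop 5 → stop 4 → stop 3: 13+11+7+4+20 = 55
Hub → stop 1 → stop 3 → stop 2 → stop 4 → stop 5: 13+9+13+8+4 = 47
Hub → stop 1 → stop 3 → stop 2 → stop 5 → stop 4: 13+9+13+7+4 = 46
Hub → stop 1 → stop 3 → stop 4 → stop 2 → stop 5: 13+9+20+8+7 = 57
Hub → stop 1 → stop 3 → stop 4 → stop 5 → stop 2: 13+9+20+4+7 = 53
Hub → stop 1 → stop 3 → stop 5 → stop 2 → stop 4: 13+9+17+7+8 = 54
Hub → stop 1 → stop 3 → stop 5 → stop 4 → stop 2: 13+9+17+4+8 = 51
Hub → stop 1 → stop 4 → stop 2 → stop 3 → stop 5: 13+19+8+13+17 = 70
Hub → stop 1 → stop 4 → stop 2 → stop 5 → stop 3: 13+19+8+7+17 = 64
… (106 more)
Hub → stop 4 → stop 5 → stop 2 → stop 1 → stop 3: 7+4+7+11+9 = 38  ← best
The minimum is 38.
One shortest path: Hub → stop 4 → stop 5 → stop 2 → stop 1 → stop 3.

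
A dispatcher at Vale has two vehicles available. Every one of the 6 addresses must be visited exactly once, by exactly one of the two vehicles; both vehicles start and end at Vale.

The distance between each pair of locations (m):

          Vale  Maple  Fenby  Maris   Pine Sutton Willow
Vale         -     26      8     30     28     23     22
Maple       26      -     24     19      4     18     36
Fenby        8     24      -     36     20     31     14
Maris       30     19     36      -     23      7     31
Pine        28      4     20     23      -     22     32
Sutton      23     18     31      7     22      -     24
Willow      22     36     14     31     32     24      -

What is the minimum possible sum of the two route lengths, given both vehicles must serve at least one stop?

Minimum combined distance: 120 m.

There are 2^5 − 1 = 31 ways to divide the 6 stops into two non-empty groups. For each, the best each vehicle can do is its own shortest tour through its group:
  {Maple} + {Fenby, Maris, Pine, Sutton, Willow}: 52 + 104 = 156
  {Fenby} + {Maple, Maris, Pine, Sutton, Willow}: 16 + 104 = 120
  {Maple, Fenby} + {Maris, Pine, Sutton, Willow}: 58 + 104 = 162
  {Maris} + {Maple, Fenby, Pine, Sutton, Willow}: 60 + 96 = 156
  {Maple, Maris} + {Fenby, Pine, Sutton, Willow}: 75 + 96 = 171
  {Fenby, Maris} + {Maple, Pine, Sutton, Willow}: 74 + 96 = 170
  … (31 splits in total)
Best: vehicle 1 Vale → Fenby → Vale = 16; vehicle 2 Vale → Pine → Maple → Maris → Sutton → Willow → Vale = 104; combined 120.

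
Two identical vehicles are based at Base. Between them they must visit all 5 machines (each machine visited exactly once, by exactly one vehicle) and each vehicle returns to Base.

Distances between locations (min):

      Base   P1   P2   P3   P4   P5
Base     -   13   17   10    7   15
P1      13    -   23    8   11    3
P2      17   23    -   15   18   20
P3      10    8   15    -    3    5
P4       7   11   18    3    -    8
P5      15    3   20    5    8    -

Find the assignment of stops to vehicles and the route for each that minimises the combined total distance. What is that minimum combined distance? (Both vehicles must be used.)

Try each way of splitting the stops between the two vehicles (each non-empty) and, for each split, find the best tour for each vehicle:
  {P1} + {P2, P3, P4, P5}: 26 + 52 = 78
  {P2} + {P1, P3, P4, P5}: 34 + 31 = 65
  {P1, P2} + {P3, P4, P5}: 53 + 30 = 83
  {P3} + {P1, P2, P4, P5}: 20 + 58 = 78
  {P1, P3} + {P2, P4, P5}: 31 + 52 = 83
  {P2, P3} + {P1, P4, P5}: 42 + 31 = 73
  … (15 splits in total)
Best: vehicle 1 Base → P2 → Base = 34; vehicle 2 Base → P1 → P5 → P3 → P4 → Base = 31; combined 65.

65 min — the smallest possible combined total.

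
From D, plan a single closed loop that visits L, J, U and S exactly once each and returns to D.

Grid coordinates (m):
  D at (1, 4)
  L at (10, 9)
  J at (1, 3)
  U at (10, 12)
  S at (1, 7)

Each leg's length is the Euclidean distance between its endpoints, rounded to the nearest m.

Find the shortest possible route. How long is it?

D→L→J→U→S→D: 10+11+13+10+3 = 47
D→L→J→S→U→D: 10+11+4+10+12 = 47
D→L→U→J→S→D: 10+3+13+4+3 = 33
D→L→U→S→J→D: 10+3+10+4+1 = 28
D→L→S→J→U→D: 10+9+4+13+12 = 48
D→L→S→U→J→D: 10+9+10+13+1 = 43
D→J→L→U→S→D: 1+11+3+10+3 = 28
D→J→L→S→U→D: 1+11+9+10+12 = 43
D→J→U→L→S→D: 1+13+3+9+3 = 29
D→J→S→L→U→D: 1+4+9+3+12 = 29
D→U→L→J→S→D: 12+3+11+4+3 = 33
D→U→J→L→S→D: 12+13+11+9+3 = 48
The minimum is 28.
One optimal route: D → L → U → S → J → D (or its reverse).

Shortest round trip = 28 m.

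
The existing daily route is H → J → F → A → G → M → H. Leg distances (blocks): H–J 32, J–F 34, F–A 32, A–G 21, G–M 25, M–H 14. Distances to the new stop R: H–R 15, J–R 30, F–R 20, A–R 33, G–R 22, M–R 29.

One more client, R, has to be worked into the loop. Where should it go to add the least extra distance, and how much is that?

Insertion cost between consecutive stops i–j is d(i,R) + d(R,j) − d(i,j):
  between H and J: 15 + 30 − 32 = 13
  between J and F: 30 + 20 − 34 = 16
  between F and A: 20 + 33 − 32 = 21
  between A and G: 33 + 22 − 21 = 34
  between G and M: 22 + 29 − 25 = 26
  between M and H: 29 + 15 − 14 = 30
Cheapest insertion is between H and J, adding 13.
New total = 158 + 13 = 171.

+13 blocks — insert R between H and J.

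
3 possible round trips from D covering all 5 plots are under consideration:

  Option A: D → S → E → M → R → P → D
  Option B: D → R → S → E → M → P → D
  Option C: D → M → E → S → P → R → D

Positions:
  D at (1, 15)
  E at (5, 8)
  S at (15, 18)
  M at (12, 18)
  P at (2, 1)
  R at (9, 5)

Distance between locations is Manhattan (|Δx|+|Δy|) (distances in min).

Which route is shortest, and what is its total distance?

Option A: 17 + 20 + 17 + 16 + 11 + 15 = 96
Option B: 18 + 19 + 20 + 17 + 27 + 15 = 116
Option C: 14 + 17 + 20 + 30 + 11 + 18 = 110

Shortest is Option A, total 96 min.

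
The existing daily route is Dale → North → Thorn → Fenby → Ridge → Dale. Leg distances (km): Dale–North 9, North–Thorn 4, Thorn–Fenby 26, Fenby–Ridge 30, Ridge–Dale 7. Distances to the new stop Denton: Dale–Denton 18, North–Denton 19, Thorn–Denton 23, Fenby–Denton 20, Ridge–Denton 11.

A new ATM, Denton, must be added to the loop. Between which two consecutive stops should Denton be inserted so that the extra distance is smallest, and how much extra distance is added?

Insertion cost between consecutive stops i–j is d(i,Denton) + d(Denton,j) − d(i,j):
  between Dale and North: 18 + 19 − 9 = 28
  between North and Thorn: 19 + 23 − 4 = 38
  between Thorn and Fenby: 23 + 20 − 26 = 17
  between Fenby and Ridge: 20 + 11 − 30 = 1
  between Ridge and Dale: 11 + 18 − 7 = 22
Cheapest insertion is between Fenby and Ridge, adding 1.
New total = 76 + 1 = 77.

Adding 1 km by placing Denton on the Fenby–Ridge leg.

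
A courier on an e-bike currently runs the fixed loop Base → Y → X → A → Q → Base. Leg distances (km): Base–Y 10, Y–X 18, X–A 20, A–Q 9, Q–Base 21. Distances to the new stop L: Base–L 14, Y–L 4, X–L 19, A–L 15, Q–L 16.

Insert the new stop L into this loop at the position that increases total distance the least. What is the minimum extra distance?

Adding 5 km by placing L on the Y–X leg.

Insertion cost between consecutive stops i–j is d(i,L) + d(L,j) − d(i,j):
  between Base and Y: 14 + 4 − 10 = 8
  between Y and X: 4 + 19 − 18 = 5
  between X and A: 19 + 15 − 20 = 14
  between A and Q: 15 + 16 − 9 = 22
  between Q and Base: 16 + 14 − 21 = 9
Cheapest insertion is between Y and X, adding 5.
New total = 78 + 5 = 83.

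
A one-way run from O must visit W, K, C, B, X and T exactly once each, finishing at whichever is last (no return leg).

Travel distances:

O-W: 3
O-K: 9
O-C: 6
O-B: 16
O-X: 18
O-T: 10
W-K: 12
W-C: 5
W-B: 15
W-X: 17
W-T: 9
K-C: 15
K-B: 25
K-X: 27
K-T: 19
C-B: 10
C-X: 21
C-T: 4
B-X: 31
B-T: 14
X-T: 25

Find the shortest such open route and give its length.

There are 6! = 720 possible orderings.
O - W - K - C - B - X - T: 3+12+15+10+31+25 = 96
O - W - K - C - B - T - X: 3+12+15+10+14+25 = 79
O - W - K - C - X - B - T: 3+12+15+21+31+14 = 96
O - W - K - C - X - T - B: 3+12+15+21+25+14 = 90
O - W - K - C - T - B - X: 3+12+15+4+14+31 = 79
O - W - K - C - T - X - B: 3+12+15+4+25+31 = 90
O - W - K - B - C - X - T: 3+12+25+10+21+25 = 96
O - W - K - B - C - T - X: 3+12+25+10+4+25 = 79
… (712 more)
O - K - C - B - T - W - X: 9+15+10+14+9+17 = 74  ← best
The minimum is 74.
One shortest path: O → K → C → B → T → W → X.

Shortest open route: 74.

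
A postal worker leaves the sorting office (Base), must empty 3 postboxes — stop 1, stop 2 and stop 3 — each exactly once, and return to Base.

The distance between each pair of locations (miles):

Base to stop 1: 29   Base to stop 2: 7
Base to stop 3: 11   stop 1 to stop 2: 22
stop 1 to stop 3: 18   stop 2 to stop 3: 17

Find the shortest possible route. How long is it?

With 3 stops there are 3!/2 = 3 distinct round trips (a route and its reverse cost the same).
Base-stop 1-stop 2-stop 3-Base: 29+22+17+11 = 79
Base-stop 1-stop 3-stop 2-Base: 29+18+17+7 = 71
Base-stop 2-stop 1-stop 3-Base: 7+22+18+11 = 58
The minimum is 58.
One optimal route: Base → stop 2 → stop 1 → stop 3 → Base (or its reverse).

Minimum total distance: 58 miles.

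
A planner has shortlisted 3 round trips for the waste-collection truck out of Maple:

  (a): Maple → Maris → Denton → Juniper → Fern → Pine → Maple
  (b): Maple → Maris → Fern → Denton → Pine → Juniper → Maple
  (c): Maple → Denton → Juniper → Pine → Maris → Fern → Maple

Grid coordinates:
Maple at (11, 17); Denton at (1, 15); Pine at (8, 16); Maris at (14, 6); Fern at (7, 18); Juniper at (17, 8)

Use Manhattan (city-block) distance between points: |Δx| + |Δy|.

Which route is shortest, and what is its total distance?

Shortest is (b), total 82.

(a): 14 + 22 + 23 + 20 + 3 + 4 = 86
(b): 14 + 19 + 9 + 8 + 17 + 15 = 82
(c): 12 + 23 + 17 + 16 + 19 + 5 = 92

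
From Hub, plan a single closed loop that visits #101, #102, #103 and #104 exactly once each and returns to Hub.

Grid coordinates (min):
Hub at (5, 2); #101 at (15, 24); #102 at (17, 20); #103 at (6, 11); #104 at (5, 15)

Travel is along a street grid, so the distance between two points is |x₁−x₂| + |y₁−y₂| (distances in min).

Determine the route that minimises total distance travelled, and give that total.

Shortest round trip = 68 min.

There are 12 distinct closed tours to check (reversals are equivalent).
Hub-#101-#102-#103-#104-Hub: 32+6+20+5+13 = 76
Hub-#101-#102-#104-#103-Hub: 32+6+17+5+10 = 70
Hub-#101-#103-#102-#104-Hub: 32+22+20+17+13 = 104
Hub-#101-#103-#104-#102-Hub: 32+22+5+17+30 = 106
Hub-#101-#104-#102-#103-Hub: 32+19+17+20+10 = 98
Hub-#101-#104-#103-#102-Hub: 32+19+5+20+30 = 106
Hub-#102-#101-#103-#104-Hub: 30+6+22+5+13 = 76
Hub-#102-#101-#104-#103-Hub: 30+6+19+5+10 = 70
Hub-#102-#103-#101-#104-Hub: 30+20+22+19+13 = 104
Hub-#102-#104-#101-#103-Hub: 30+17+19+22+10 = 98
Hub-#103-#101-#102-#104-Hub: 10+22+6+17+13 = 68
Hub-#103-#102-#101-#104-Hub: 10+20+6+19+13 = 68
The minimum is 68.
One optimal route: Hub → #103 → #101 → #102 → #104 → Hub (or its reverse).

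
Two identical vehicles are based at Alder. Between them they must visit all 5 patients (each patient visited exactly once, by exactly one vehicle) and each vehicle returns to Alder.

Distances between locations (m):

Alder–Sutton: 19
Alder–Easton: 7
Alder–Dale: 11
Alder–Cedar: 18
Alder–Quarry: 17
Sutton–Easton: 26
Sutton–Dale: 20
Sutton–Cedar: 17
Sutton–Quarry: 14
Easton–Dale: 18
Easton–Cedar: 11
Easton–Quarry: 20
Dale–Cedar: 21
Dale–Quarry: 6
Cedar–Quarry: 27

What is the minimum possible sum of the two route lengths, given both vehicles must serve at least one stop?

Minimum combined distance: 80 m.

Check every non-empty split of the stops between the two vehicles; for each half take its own optimal tour:
  {Sutton} + {Easton, Dale, Cedar, Quarry}: 38 + 62 = 100
  {Easton} + {Sutton, Dale, Cedar, Quarry}: 14 + 66 = 80
  {Sutton, Easton} + {Dale, Cedar, Quarry}: 52 + 62 = 114
  {Dale} + {Sutton, Easton, Cedar, Quarry}: 22 + 66 = 88
  {Sutton, Dale} + {Easton, Cedar, Quarry}: 50 + 62 = 112
  {Easton, Dale} + {Sutton, Cedar, Quarry}: 36 + 66 = 102
  … (15 splits in total)
Best: vehicle 1 Alder → Easton → Alder = 14; vehicle 2 Alder → Dale → Quarry → Sutton → Cedar → Alder = 66; combined 80.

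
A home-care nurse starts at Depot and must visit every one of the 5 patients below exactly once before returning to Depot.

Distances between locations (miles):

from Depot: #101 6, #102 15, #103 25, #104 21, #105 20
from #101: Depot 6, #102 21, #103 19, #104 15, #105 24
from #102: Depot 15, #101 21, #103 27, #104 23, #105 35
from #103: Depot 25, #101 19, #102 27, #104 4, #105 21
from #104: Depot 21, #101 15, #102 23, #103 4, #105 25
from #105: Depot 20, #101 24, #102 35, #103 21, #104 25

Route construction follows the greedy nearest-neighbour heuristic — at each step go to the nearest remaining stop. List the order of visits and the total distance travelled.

From Depot: distances to unvisited — #101=6, #102=15, #105=20, #104=21, #103=25. Nearest is #101 (6).
From #101: distances to unvisited — #104=15, #103=19, #102=21, #105=24. Nearest is #104 (15).
From #104: distances to unvisited — #103=4, #102=23, #105=25. Nearest is #103 (4).
From #103: distances to unvisited — #105=21, #102=27. Nearest is #105 (21).
From #105: distances to unvisited — #102=35. Nearest is #102 (35).
Return #102→Depot: 15.
Total = 6 + 15 + 4 + 21 + 35 + 15 = 96.

Nearest-neighbour total = 96 miles; route Depot → #101 → #104 → #103 → #105 → #102 → Depot.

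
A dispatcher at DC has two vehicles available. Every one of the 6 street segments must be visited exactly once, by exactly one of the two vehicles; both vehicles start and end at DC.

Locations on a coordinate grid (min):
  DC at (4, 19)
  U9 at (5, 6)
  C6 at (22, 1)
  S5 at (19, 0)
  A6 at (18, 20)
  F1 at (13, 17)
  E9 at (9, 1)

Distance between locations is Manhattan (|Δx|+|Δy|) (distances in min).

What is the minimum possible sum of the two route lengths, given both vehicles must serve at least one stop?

98 min — the smallest possible combined total.

Try each way of splitting the stops between the two vehicles (each non-empty) and, for each split, find the best tour for each vehicle:
  {U9} + {C6, S5, A6, F1, E9}: 28 + 80 = 108
  {C6} + {U9, S5, A6, F1, E9}: 72 + 74 = 146
  {U9, C6} + {S5, A6, F1, E9}: 72 + 74 = 146
  {S5} + {U9, C6, A6, F1, E9}: 68 + 78 = 146
  {U9, S5} + {C6, A6, F1, E9}: 68 + 78 = 146
  {C6, S5} + {U9, A6, F1, E9}: 74 + 66 = 140
  … (31 splits in total)
  {F1} + {U9, C6, S5, A6, E9}: 22 + 76 = 98  ← best
Best: vehicle 1 DC → F1 → DC = 22; vehicle 2 DC → U9 → E9 → C6 → S5 → A6 → DC = 76; combined 98.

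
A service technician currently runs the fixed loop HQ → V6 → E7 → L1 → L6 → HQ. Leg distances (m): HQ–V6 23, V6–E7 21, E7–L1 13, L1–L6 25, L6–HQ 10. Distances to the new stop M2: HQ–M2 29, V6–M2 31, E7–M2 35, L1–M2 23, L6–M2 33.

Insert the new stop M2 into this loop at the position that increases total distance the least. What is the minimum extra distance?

Insertion cost between consecutive stops i–j is d(i,M2) + d(M2,j) − d(i,j):
  between HQ and V6: 29 + 31 − 23 = 37
  between V6 and E7: 31 + 35 − 21 = 45
  between E7 and L1: 35 + 23 − 13 = 45
  between L1 and L6: 23 + 33 − 25 = 31
  between L6 and HQ: 33 + 29 − 10 = 52
Cheapest insertion is between L1 and L6, adding 31.
New total = 92 + 31 = 123.

Minimum extra distance: 31 m, inserting M2 between L1 and L6.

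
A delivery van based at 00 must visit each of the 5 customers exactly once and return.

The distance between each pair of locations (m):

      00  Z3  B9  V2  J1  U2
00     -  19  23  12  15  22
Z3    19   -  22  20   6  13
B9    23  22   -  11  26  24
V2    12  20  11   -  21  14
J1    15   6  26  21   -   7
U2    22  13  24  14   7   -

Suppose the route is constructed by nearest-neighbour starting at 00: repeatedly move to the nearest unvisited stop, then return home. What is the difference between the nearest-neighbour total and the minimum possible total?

From 00: V2=12, J1=15, Z3=19, U2=22, B9=23 → choose V2 (12).
From V2: B9=11, U2=14, Z3=20, J1=21 → choose B9 (11).
From B9: Z3=22, U2=24, J1=26 → choose Z3 (22).
From Z3: J1=6, U2=13 → choose J1 (6).
From J1: U2=7 → choose U2 (7).
NN route 00 → V2 → B9 → Z3 → J1 → U2 → 00 costs 80.
Optimal: 00 → Z3 → J1 → U2 → B9 → V2 → 00 costs 79 (by enumerating all 60 distinct tours).
Excess = 80 − 79 = 1.

Excess over optimum: 1 m.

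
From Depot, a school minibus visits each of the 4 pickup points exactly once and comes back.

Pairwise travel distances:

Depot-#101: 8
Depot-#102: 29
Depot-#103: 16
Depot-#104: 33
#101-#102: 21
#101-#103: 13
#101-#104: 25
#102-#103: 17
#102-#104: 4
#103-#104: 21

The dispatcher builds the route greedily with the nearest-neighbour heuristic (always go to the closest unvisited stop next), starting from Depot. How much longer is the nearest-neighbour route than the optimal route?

Depot: #101=8, #103=16, #102=29, #104=33 ⇒ #101
#101: #103=13, #102=21, #104=25 ⇒ #103
#103: #102=17, #104=21 ⇒ #102
#102: #104=4 ⇒ #104
NN route Depot → #101 → #103 → #102 → #104 → Depot costs 75.
Optimal: Depot → #101 → #102 → #104 → #103 → Depot costs 70 (by enumerating all 12 distinct tours).
Excess = 75 − 70 = 5.

5 longer than the optimal tour.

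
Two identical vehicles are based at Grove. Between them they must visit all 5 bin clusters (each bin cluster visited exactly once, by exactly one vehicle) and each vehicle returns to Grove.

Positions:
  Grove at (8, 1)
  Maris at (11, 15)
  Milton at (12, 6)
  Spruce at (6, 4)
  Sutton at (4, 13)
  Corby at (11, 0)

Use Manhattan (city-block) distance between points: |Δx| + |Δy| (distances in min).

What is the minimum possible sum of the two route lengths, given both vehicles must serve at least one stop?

There are 2^4 − 1 = 15 ways to divide the 5 stops into two non-empty groups. For each, the best each vehicle can do is its own shortest tour through its group:
  {Maris} + {Milton, Spruce, Sutton, Corby}: 34 + 42 = 76
  {Milton} + {Maris, Spruce, Sutton, Corby}: 18 + 44 = 62
  {Maris, Milton} + {Spruce, Sutton, Corby}: 36 + 40 = 76
  {Spruce} + {Maris, Milton, Sutton, Corby}: 10 + 46 = 56
  {Maris, Spruce} + {Milton, Sutton, Corby}: 38 + 42 = 80
  {Milton, Spruce} + {Maris, Sutton, Corby}: 22 + 44 = 66
  … (15 splits in total)
  {Maris, Milton, Spruce, Sutton} + {Corby}: 44 + 8 = 52  ← best
Best: vehicle 1 Grove → Milton → Maris → Sutton → Spruce → Grove = 44; vehicle 2 Grove → Corby → Grove = 8; combined 52.

Minimum combined distance: 52 min.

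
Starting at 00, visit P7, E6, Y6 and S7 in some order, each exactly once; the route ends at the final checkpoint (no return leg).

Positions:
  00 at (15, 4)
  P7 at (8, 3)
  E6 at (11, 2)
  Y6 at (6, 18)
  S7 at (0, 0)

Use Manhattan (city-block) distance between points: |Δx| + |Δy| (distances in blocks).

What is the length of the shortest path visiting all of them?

There are 4! = 24 possible orderings.
00 → P7 → E6 → Y6 → S7: 8+4+21+24 = 57
00 → P7 → E6 → S7 → Y6: 8+4+13+24 = 49
00 → P7 → Y6 → E6 → S7: 8+17+21+13 = 59
00 → P7 → Y6 → S7 → E6: 8+17+24+13 = 62
00 → P7 → S7 → E6 → Y6: 8+11+13+21 = 53
00 → P7 → S7 → Y6 → E6: 8+11+24+21 = 64
00 → E6 → P7 → Y6 → S7: 6+4+17+24 = 51
00 → E6 → P7 → S7 → Y6: 6+4+11+24 = 45
00 → E6 → Y6 → P7 → S7: 6+21+17+11 = 55
00 → E6 → Y6 → S7 → P7: 6+21+24+11 = 62
00 → E6 → S7 → P7 → Y6: 6+13+11+17 = 47
00 → E6 → S7 → Y6 → P7: 6+13+24+17 = 60
00 → Y6 → P7 → E6 → S7: 23+17+4+13 = 57
00 → Y6 → P7 → S7 → E6: 23+17+11+13 = 64
… (10 more)
The minimum is 45.
One shortest path: 00 → E6 → P7 → S7 → Y6.

Shortest open route: 45 blocks.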